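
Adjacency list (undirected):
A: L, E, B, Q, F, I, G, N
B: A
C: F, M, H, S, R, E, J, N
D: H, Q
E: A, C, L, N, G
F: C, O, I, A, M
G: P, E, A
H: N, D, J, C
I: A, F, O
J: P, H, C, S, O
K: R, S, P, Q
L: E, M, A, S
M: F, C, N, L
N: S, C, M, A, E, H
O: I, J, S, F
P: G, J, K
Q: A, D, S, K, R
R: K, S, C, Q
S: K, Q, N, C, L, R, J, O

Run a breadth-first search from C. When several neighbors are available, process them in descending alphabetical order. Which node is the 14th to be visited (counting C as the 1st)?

Visit C; enqueue S, R, N, M, J, H, F, E → queue [S, R, N, M, J, H, F, E]
Visit S; enqueue Q, O, L, K → queue [R, N, M, J, H, F, E, Q, O, L, K]
Visit R → queue [N, M, J, H, F, E, Q, O, L, K]
Visit N; enqueue A → queue [M, J, H, F, E, Q, O, L, K, A]
Visit M → queue [J, H, F, E, Q, O, L, K, A]
Visit J; enqueue P → queue [H, F, E, Q, O, L, K, A, P]
Visit H; enqueue D → queue [F, E, Q, O, L, K, A, P, D]
Visit F; enqueue I → queue [E, Q, O, L, K, A, P, D, I]
Visit E; enqueue G → queue [Q, O, L, K, A, P, D, I, G]
Visit Q → queue [O, L, K, A, P, D, I, G]
Visit O → queue [L, K, A, P, D, I, G]
Visit L → queue [K, A, P, D, I, G]
Visit K → queue [A, P, D, I, G]
Visit A; enqueue B → queue [P, D, I, G, B]
Visit P → queue [D, I, G, B]
Visit D → queue [I, G, B]
Visit I → queue [G, B]
Visit G → queue [B]
Visit B → queue []

Visit order: C, S, R, N, M, J, H, F, E, Q, O, L, K, A, P, D, I, G, B

A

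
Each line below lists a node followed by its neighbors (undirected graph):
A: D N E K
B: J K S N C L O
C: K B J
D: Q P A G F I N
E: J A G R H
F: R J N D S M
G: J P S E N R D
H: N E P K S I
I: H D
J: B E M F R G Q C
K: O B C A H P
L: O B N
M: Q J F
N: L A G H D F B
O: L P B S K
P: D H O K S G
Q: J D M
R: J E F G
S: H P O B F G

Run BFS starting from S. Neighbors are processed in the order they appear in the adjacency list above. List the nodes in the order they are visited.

S -> H -> P -> O -> B -> F -> G -> N -> E -> K -> I -> D -> L -> J -> C -> R -> M -> A -> Q

Visit S; enqueue H, P, O, B, F, G → queue [H, P, O, B, F, G]
Visit H; enqueue N, E, K, I → queue [P, O, B, F, G, N, E, K, I]
Visit P; enqueue D → queue [O, B, F, G, N, E, K, I, D]
Visit O; enqueue L → queue [B, F, G, N, E, K, I, D, L]
Visit B; enqueue J, C → queue [F, G, N, E, K, I, D, L, J, C]
Visit F; enqueue R, M → queue [G, N, E, K, I, D, L, J, C, R, M]
Visit G → queue [N, E, K, I, D, L, J, C, R, M]
Visit N; enqueue A → queue [E, K, I, D, L, J, C, R, M, A]
Visit E → queue [K, I, D, L, J, C, R, M, A]
Visit K → queue [I, D, L, J, C, R, M, A]
Visit I → queue [D, L, J, C, R, M, A]
Visit D; enqueue Q → queue [L, J, C, R, M, A, Q]
Visit L → queue [J, C, R, M, A, Q]
Visit J → queue [C, R, M, A, Q]
Visit C → queue [R, M, A, Q]
Visit R → queue [M, A, Q]
Visit M → queue [A, Q]
Visit A → queue [Q]
Visit Q → queue []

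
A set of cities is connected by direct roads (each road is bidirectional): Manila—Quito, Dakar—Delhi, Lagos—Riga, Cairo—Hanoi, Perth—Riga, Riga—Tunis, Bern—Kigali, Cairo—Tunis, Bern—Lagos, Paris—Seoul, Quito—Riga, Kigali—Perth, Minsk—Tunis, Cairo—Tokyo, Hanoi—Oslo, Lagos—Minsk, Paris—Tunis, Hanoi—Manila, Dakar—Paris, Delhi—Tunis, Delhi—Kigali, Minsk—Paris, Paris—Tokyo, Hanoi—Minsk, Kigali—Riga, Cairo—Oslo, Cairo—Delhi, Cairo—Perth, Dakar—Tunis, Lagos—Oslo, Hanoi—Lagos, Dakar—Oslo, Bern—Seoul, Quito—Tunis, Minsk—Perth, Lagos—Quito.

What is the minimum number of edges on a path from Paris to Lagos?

Level 0: Paris
Level 1: Dakar, Minsk, Seoul, Tokyo, Tunis
Level 2: Bern, Cairo, Delhi, Hanoi, Lagos, Oslo, Perth, Quito, Riga
Level 3: Kigali, Manila
Lagos first appears at level 2.

2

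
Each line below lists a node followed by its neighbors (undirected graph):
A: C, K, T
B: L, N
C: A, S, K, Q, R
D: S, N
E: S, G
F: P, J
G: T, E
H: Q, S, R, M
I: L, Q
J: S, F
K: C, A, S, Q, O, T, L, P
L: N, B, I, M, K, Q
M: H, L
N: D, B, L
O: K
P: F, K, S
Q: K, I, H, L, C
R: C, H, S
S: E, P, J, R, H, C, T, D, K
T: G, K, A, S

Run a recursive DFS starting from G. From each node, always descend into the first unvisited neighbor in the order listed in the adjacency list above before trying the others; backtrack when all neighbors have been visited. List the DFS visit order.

Visit G
G → T
T → K
K → C
C → A
C → S
S → E
S → P
P → F
F → J
S → R
R → H
H → Q
Q → I
I → L
L → N
N → D
N → B
L → M
K → O

G → T → K → C → A → S → E → P → F → J → R → H → Q → I → L → N → D → B → M → O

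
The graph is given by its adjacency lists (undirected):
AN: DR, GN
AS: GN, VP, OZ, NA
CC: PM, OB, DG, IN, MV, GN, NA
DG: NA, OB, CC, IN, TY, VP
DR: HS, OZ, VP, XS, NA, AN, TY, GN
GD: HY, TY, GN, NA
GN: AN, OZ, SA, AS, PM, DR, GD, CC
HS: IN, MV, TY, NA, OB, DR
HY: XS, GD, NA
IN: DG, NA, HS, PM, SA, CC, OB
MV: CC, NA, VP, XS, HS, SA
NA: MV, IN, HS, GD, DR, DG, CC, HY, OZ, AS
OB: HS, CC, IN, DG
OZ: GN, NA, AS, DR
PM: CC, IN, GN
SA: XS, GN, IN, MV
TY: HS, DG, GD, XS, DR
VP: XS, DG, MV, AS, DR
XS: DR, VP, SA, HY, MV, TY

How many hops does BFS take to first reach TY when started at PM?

Level 0: PM
Level 1: CC, GN, IN
Level 2: AN, AS, DG, DR, GD, HS, MV, NA, OB, OZ, SA
Level 3: HY, TY, VP, XS
TY first appears at level 3.

3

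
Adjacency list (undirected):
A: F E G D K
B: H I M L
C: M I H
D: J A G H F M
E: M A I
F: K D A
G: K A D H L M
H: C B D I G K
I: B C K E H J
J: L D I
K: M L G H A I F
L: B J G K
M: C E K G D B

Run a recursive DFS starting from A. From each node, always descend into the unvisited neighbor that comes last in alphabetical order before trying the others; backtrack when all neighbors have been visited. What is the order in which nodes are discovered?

Visit A
A → K
K → M
M → G
G → L
L → J
J → I
I → H
H → D
D → F
H → C
H → B
I → E

A, K, M, G, L, J, I, H, D, F, C, B, E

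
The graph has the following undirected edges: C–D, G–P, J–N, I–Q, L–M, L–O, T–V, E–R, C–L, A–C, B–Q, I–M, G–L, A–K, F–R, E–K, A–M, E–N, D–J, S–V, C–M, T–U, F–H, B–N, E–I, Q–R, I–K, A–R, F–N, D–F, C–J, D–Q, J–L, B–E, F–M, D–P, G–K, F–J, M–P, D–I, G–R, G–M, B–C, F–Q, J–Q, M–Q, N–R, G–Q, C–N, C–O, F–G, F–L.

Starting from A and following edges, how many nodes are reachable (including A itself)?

BFS from A visits: A, C, K, M, R, B, D, J, L, N, O, E, G, I, F, P, Q, H
Reachable nodes: 18 of 22 total.

18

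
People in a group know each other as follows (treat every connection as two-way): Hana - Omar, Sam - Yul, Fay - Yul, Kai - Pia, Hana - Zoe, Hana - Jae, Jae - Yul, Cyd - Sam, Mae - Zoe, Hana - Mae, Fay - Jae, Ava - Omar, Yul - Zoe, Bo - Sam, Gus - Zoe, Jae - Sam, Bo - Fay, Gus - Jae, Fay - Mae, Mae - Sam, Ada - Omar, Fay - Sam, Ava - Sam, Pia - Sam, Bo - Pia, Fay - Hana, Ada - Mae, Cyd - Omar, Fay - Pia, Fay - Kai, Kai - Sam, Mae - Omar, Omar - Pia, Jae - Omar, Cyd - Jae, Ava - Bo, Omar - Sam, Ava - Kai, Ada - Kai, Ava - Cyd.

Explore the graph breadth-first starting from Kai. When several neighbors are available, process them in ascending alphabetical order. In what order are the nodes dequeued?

Kai, Ada, Ava, Fay, Pia, Sam, Mae, Omar, Bo, Cyd, Hana, Jae, Yul, Zoe, Gus

Visit Kai; enqueue Ada, Ava, Fay, Pia, Sam → queue [Ada, Ava, Fay, Pia, Sam]
Visit Ada; enqueue Mae, Omar → queue [Ava, Fay, Pia, Sam, Mae, Omar]
Visit Ava; enqueue Bo, Cyd → queue [Fay, Pia, Sam, Mae, Omar, Bo, Cyd]
Visit Fay; enqueue Hana, Jae, Yul → queue [Pia, Sam, Mae, Omar, Bo, Cyd, Hana, Jae, Yul]
Visit Pia → queue [Sam, Mae, Omar, Bo, Cyd, Hana, Jae, Yul]
Visit Sam → queue [Mae, Omar, Bo, Cyd, Hana, Jae, Yul]
Visit Mae; enqueue Zoe → queue [Omar, Bo, Cyd, Hana, Jae, Yul, Zoe]
Visit Omar → queue [Bo, Cyd, Hana, Jae, Yul, Zoe]
Visit Bo → queue [Cyd, Hana, Jae, Yul, Zoe]
Visit Cyd → queue [Hana, Jae, Yul, Zoe]
Visit Hana → queue [Jae, Yul, Zoe]
Visit Jae; enqueue Gus → queue [Yul, Zoe, Gus]
Visit Yul → queue [Zoe, Gus]
Visit Zoe → queue [Gus]
Visit Gus → queue []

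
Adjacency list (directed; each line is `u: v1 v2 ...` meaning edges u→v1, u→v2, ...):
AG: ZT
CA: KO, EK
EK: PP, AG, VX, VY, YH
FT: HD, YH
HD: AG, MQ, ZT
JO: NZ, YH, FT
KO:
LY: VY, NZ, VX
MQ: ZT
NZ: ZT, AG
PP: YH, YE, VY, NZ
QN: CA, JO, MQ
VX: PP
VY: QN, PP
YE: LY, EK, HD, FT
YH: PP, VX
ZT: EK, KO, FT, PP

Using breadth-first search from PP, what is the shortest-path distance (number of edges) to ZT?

Level 0: PP
Level 1: NZ, VY, YE, YH
Level 2: AG, EK, FT, HD, LY, QN, VX, ZT
Level 3: CA, JO, KO, MQ
ZT first appears at level 2.

2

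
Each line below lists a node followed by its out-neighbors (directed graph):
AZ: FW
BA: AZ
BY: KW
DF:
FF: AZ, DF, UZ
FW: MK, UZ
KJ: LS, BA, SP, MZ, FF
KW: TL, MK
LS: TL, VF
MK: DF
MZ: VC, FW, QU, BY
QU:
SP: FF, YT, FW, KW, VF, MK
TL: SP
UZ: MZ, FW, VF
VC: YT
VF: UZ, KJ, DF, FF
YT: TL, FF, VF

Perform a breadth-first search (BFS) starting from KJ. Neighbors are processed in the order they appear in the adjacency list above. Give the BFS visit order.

KJ LS BA SP MZ FF TL VF AZ YT FW KW MK VC QU BY DF UZ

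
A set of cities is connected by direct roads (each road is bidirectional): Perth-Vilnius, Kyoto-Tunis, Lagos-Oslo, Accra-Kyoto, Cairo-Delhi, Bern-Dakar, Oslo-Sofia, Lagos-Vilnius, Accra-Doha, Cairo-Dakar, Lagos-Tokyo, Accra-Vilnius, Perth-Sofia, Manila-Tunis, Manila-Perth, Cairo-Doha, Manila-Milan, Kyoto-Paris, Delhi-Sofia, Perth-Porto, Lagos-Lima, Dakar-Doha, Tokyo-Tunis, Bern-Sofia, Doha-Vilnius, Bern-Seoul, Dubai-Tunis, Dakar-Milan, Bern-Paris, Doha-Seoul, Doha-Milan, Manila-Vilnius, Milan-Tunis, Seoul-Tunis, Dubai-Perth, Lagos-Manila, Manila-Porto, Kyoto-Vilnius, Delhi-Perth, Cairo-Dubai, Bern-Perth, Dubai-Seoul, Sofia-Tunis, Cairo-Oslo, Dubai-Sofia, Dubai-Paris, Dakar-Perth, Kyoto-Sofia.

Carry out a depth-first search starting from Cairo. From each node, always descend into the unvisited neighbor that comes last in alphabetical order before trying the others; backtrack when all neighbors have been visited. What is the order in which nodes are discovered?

Cairo, Oslo, Sofia, Tunis, Tokyo, Lagos, Vilnius, Perth, Porto, Manila, Milan, Doha, Seoul, Dubai, Paris, Kyoto, Accra, Bern, Dakar, Delhi, Lima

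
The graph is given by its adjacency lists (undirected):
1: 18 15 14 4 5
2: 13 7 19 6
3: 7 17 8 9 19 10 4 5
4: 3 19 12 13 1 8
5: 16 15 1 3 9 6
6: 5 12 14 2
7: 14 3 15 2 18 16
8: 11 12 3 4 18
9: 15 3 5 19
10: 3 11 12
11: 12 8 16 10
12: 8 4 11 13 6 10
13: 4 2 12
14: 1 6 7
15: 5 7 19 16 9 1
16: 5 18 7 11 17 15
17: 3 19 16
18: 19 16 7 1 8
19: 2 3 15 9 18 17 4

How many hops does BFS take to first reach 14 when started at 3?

2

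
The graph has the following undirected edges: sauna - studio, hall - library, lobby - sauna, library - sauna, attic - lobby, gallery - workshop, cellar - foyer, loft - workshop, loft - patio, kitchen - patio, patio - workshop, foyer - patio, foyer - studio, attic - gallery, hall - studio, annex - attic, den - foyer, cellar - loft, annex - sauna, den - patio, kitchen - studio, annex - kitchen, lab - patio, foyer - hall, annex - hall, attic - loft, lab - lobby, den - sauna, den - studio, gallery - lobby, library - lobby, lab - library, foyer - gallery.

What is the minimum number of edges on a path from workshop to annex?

Level 0: workshop
Level 1: gallery, loft, patio
Level 2: attic, cellar, den, foyer, kitchen, lab, lobby
Level 3: annex, hall, library, sauna, studio
annex first appears at level 3.

3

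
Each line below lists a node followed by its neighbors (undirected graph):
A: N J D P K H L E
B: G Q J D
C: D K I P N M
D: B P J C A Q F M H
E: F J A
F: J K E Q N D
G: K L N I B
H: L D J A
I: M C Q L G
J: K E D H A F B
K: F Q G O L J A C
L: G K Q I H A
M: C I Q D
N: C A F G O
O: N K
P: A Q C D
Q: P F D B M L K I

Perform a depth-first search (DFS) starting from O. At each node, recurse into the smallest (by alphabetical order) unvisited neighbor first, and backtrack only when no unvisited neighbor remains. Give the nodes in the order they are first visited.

Visit O
O → K
K → A
A → D
D → B
B → G
G → I
I → C
C → M
M → Q
Q → F
F → E
E → J
J → H
H → L
F → N
Q → P

O → K → A → D → B → G → I → C → M → Q → F → E → J → H → L → N → P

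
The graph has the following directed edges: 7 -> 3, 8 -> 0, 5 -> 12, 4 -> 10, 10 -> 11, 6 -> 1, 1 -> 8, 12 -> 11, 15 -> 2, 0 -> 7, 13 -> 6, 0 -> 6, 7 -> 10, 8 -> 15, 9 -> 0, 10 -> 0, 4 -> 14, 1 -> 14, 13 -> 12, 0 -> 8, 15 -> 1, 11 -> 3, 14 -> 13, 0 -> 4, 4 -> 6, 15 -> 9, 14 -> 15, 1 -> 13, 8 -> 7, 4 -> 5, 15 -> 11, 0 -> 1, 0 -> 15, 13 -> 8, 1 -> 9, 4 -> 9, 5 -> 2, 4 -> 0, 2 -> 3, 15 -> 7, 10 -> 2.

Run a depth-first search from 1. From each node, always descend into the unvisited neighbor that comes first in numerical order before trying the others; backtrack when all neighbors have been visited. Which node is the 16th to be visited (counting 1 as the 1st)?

7

Visit 1
1 → 8
8 → 0
0 → 4
4 → 5
5 → 2
2 → 3
5 → 12
12 → 11
4 → 6
4 → 9
4 → 10
4 → 14
14 → 13
14 → 15
15 → 7

Visit order: 1, 8, 0, 4, 5, 2, 3, 12, 11, 6, 9, 10, 14, 13, 15, 7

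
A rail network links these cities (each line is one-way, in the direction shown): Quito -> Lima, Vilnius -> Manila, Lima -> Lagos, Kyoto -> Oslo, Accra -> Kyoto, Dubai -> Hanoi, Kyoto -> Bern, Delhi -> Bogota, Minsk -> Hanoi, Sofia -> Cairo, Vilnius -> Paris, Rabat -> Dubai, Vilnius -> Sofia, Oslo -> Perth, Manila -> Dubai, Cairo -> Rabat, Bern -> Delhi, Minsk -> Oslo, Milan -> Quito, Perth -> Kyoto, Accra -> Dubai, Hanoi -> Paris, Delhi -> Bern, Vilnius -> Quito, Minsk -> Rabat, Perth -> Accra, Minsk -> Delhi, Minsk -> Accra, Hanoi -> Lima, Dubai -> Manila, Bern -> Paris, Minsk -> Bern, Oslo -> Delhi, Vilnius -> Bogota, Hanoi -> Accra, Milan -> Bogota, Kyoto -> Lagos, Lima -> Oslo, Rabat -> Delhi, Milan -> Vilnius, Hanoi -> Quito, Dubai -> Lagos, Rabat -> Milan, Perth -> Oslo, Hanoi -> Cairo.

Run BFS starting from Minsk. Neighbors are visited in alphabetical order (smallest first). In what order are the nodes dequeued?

Visit Minsk; enqueue Accra, Bern, Delhi, Hanoi, Oslo, Rabat → queue [Accra, Bern, Delhi, Hanoi, Oslo, Rabat]
Visit Accra; enqueue Dubai, Kyoto → queue [Bern, Delhi, Hanoi, Oslo, Rabat, Dubai, Kyoto]
Visit Bern; enqueue Paris → queue [Delhi, Hanoi, Oslo, Rabat, Dubai, Kyoto, Paris]
Visit Delhi; enqueue Bogota → queue [Hanoi, Oslo, Rabat, Dubai, Kyoto, Paris, Bogota]
Visit Hanoi; enqueue Cairo, Lima, Quito → queue [Oslo, Rabat, Dubai, Kyoto, Paris, Bogota, Cairo, Lima, Quito]
Visit Oslo; enqueue Perth → queue [Rabat, Dubai, Kyoto, Paris, Bogota, Cairo, Lima, Quito, Perth]
Visit Rabat; enqueue Milan → queue [Dubai, Kyoto, Paris, Bogota, Cairo, Lima, Quito, Perth, Milan]
Visit Dubai; enqueue Lagos, Manila → queue [Kyoto, Paris, Bogota, Cairo, Lima, Quito, Perth, Milan, Lagos, Manila]
Visit Kyoto → queue [Paris, Bogota, Cairo, Lima, Quito, Perth, Milan, Lagos, Manila]
Visit Paris → queue [Bogota, Cairo, Lima, Quito, Perth, Milan, Lagos, Manila]
Visit Bogota → queue [Cairo, Lima, Quito, Perth, Milan, Lagos, Manila]
Visit Cairo → queue [Lima, Quito, Perth, Milan, Lagos, Manila]
Visit Lima → queue [Quito, Perth, Milan, Lagos, Manila]
Visit Quito → queue [Perth, Milan, Lagos, Manila]
Visit Perth → queue [Milan, Lagos, Manila]
Visit Milan; enqueue Vilnius → queue [Lagos, Manila, Vilnius]
Visit Lagos → queue [Manila, Vilnius]
Visit Manila → queue [Vilnius]
Visit Vilnius; enqueue Sofia → queue [Sofia]
Visit Sofia → queue []

Minsk -> Accra -> Bern -> Delhi -> Hanoi -> Oslo -> Rabat -> Dubai -> Kyoto -> Paris -> Bogota -> Cairo -> Lima -> Quito -> Perth -> Milan -> Lagos -> Manila -> Vilnius -> Sofia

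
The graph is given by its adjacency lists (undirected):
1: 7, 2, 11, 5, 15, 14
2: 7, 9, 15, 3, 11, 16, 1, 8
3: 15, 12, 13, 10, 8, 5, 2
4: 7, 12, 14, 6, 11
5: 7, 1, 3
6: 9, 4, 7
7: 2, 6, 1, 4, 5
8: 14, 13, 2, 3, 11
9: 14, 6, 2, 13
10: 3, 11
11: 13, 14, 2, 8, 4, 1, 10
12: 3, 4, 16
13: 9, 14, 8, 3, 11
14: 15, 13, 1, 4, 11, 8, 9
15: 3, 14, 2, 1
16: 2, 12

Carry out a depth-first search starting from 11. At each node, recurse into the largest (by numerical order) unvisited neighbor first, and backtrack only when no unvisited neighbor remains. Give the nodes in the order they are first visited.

Visit 11
11 → 14
14 → 15
15 → 3
3 → 13
13 → 9
9 → 6
6 → 7
7 → 5
5 → 1
1 → 2
2 → 16
16 → 12
12 → 4
2 → 8
3 → 10

11, 14, 15, 3, 13, 9, 6, 7, 5, 1, 2, 16, 12, 4, 8, 10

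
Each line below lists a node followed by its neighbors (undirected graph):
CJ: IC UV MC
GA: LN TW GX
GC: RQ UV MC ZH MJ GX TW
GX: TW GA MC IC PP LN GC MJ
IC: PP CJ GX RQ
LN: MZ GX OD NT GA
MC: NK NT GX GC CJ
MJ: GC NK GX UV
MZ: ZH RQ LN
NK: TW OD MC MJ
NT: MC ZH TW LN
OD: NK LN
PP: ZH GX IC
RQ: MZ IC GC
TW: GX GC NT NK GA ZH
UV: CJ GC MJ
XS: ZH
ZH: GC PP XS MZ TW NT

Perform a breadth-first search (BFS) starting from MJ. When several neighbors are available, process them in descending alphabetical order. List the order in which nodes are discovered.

MJ -> UV -> NK -> GX -> GC -> CJ -> TW -> OD -> MC -> PP -> LN -> IC -> GA -> ZH -> RQ -> NT -> MZ -> XS

Visit MJ; enqueue UV, NK, GX, GC → queue [UV, NK, GX, GC]
Visit UV; enqueue CJ → queue [NK, GX, GC, CJ]
Visit NK; enqueue TW, OD, MC → queue [GX, GC, CJ, TW, OD, MC]
Visit GX; enqueue PP, LN, IC, GA → queue [GC, CJ, TW, OD, MC, PP, LN, IC, GA]
Visit GC; enqueue ZH, RQ → queue [CJ, TW, OD, MC, PP, LN, IC, GA, ZH, RQ]
Visit CJ → queue [TW, OD, MC, PP, LN, IC, GA, ZH, RQ]
Visit TW; enqueue NT → queue [OD, MC, PP, LN, IC, GA, ZH, RQ, NT]
Visit OD → queue [MC, PP, LN, IC, GA, ZH, RQ, NT]
Visit MC → queue [PP, LN, IC, GA, ZH, RQ, NT]
Visit PP → queue [LN, IC, GA, ZH, RQ, NT]
Visit LN; enqueue MZ → queue [IC, GA, ZH, RQ, NT, MZ]
Visit IC → queue [GA, ZH, RQ, NT, MZ]
Visit GA → queue [ZH, RQ, NT, MZ]
Visit ZH; enqueue XS → queue [RQ, NT, MZ, XS]
Visit RQ → queue [NT, MZ, XS]
Visit NT → queue [MZ, XS]
Visit MZ → queue [XS]
Visit XS → queue []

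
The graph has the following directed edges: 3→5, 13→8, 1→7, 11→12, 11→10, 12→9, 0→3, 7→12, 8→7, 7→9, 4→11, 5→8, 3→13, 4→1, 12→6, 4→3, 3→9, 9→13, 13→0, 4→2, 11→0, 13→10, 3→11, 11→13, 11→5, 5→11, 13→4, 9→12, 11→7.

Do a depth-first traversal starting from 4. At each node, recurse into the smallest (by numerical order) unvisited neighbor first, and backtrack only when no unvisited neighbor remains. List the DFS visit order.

4 -> 1 -> 7 -> 9 -> 12 -> 6 -> 13 -> 0 -> 3 -> 5 -> 8 -> 11 -> 10 -> 2

Visit 4
4 → 1
1 → 7
7 → 9
9 → 12
12 → 6
9 → 13
13 → 0
0 → 3
3 → 5
5 → 8
5 → 11
11 → 10
4 → 2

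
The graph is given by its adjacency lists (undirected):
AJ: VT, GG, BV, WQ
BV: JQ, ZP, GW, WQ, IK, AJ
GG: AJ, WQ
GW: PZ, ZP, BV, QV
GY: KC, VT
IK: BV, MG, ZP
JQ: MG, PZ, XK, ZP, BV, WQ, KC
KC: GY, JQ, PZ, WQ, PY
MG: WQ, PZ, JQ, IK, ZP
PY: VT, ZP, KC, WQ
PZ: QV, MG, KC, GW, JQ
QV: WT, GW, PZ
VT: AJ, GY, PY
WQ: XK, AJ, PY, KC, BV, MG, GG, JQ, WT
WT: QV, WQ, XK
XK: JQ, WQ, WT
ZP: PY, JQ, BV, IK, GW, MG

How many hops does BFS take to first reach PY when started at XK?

2

Level 0: XK
Level 1: JQ, WQ, WT
Level 2: AJ, BV, GG, KC, MG, PY, PZ, QV, ZP
Level 3: GW, GY, IK, VT
PY first appears at level 2.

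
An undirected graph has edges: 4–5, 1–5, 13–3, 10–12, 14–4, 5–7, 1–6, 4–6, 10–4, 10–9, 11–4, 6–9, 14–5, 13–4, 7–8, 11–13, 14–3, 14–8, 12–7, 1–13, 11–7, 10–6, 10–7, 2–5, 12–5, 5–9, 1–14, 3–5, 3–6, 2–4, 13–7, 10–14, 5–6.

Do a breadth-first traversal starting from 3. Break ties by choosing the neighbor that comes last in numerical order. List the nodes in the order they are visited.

3 → 14 → 13 → 6 → 5 → 10 → 8 → 4 → 1 → 11 → 7 → 9 → 12 → 2

Visit 3; enqueue 14, 13, 6, 5 → queue [14, 13, 6, 5]
Visit 14; enqueue 10, 8, 4, 1 → queue [13, 6, 5, 10, 8, 4, 1]
Visit 13; enqueue 11, 7 → queue [6, 5, 10, 8, 4, 1, 11, 7]
Visit 6; enqueue 9 → queue [5, 10, 8, 4, 1, 11, 7, 9]
Visit 5; enqueue 12, 2 → queue [10, 8, 4, 1, 11, 7, 9, 12, 2]
Visit 10 → queue [8, 4, 1, 11, 7, 9, 12, 2]
Visit 8 → queue [4, 1, 11, 7, 9, 12, 2]
Visit 4 → queue [1, 11, 7, 9, 12, 2]
Visit 1 → queue [11, 7, 9, 12, 2]
Visit 11 → queue [7, 9, 12, 2]
Visit 7 → queue [9, 12, 2]
Visit 9 → queue [12, 2]
Visit 12 → queue [2]
Visit 2 → queue []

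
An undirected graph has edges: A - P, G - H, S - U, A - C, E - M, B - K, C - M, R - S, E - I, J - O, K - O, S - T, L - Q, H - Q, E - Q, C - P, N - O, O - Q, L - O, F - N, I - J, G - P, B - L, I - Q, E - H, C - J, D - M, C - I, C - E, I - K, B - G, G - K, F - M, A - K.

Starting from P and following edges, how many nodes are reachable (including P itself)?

17

BFS from P visits: P, G, C, A, K, H, B, M, J, I, E, O, Q, L, F, D, N
Reachable nodes: 17 of 21 total.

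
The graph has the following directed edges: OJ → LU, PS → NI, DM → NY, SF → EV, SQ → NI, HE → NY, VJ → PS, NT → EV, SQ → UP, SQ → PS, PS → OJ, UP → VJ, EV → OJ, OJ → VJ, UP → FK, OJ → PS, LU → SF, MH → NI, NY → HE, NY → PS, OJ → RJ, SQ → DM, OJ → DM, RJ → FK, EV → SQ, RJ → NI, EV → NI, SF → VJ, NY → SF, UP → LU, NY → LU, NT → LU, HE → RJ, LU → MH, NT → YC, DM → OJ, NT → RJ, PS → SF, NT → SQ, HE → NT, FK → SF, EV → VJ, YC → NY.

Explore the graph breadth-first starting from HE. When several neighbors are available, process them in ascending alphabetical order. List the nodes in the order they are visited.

HE → NT → NY → RJ → EV → LU → SQ → YC → PS → SF → FK → NI → OJ → VJ → MH → DM → UP

Visit HE; enqueue NT, NY, RJ → queue [NT, NY, RJ]
Visit NT; enqueue EV, LU, SQ, YC → queue [NY, RJ, EV, LU, SQ, YC]
Visit NY; enqueue PS, SF → queue [RJ, EV, LU, SQ, YC, PS, SF]
Visit RJ; enqueue FK, NI → queue [EV, LU, SQ, YC, PS, SF, FK, NI]
Visit EV; enqueue OJ, VJ → queue [LU, SQ, YC, PS, SF, FK, NI, OJ, VJ]
Visit LU; enqueue MH → queue [SQ, YC, PS, SF, FK, NI, OJ, VJ, MH]
Visit SQ; enqueue DM, UP → queue [YC, PS, SF, FK, NI, OJ, VJ, MH, DM, UP]
Visit YC → queue [PS, SF, FK, NI, OJ, VJ, MH, DM, UP]
Visit PS → queue [SF, FK, NI, OJ, VJ, MH, DM, UP]
Visit SF → queue [FK, NI, OJ, VJ, MH, DM, UP]
Visit FK → queue [NI, OJ, VJ, MH, DM, UP]
Visit NI → queue [OJ, VJ, MH, DM, UP]
Visit OJ → queue [VJ, MH, DM, UP]
Visit VJ → queue [MH, DM, UP]
Visit MH → queue [DM, UP]
Visit DM → queue [UP]
Visit UP → queue []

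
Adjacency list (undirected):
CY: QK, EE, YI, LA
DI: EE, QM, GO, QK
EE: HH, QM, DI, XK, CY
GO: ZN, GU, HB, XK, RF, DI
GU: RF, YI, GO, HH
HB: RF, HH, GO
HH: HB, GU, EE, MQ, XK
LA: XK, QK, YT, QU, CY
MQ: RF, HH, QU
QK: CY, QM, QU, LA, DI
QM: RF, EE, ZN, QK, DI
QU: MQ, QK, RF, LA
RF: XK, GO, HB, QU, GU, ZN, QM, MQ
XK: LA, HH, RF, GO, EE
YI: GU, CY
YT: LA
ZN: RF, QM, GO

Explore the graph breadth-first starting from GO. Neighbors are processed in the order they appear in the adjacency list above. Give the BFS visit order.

GO, ZN, GU, HB, XK, RF, DI, QM, YI, HH, LA, EE, QU, MQ, QK, CY, YT

Visit GO; enqueue ZN, GU, HB, XK, RF, DI → queue [ZN, GU, HB, XK, RF, DI]
Visit ZN; enqueue QM → queue [GU, HB, XK, RF, DI, QM]
Visit GU; enqueue YI, HH → queue [HB, XK, RF, DI, QM, YI, HH]
Visit HB → queue [XK, RF, DI, QM, YI, HH]
Visit XK; enqueue LA, EE → queue [RF, DI, QM, YI, HH, LA, EE]
Visit RF; enqueue QU, MQ → queue [DI, QM, YI, HH, LA, EE, QU, MQ]
Visit DI; enqueue QK → queue [QM, YI, HH, LA, EE, QU, MQ, QK]
Visit QM → queue [YI, HH, LA, EE, QU, MQ, QK]
Visit YI; enqueue CY → queue [HH, LA, EE, QU, MQ, QK, CY]
Visit HH → queue [LA, EE, QU, MQ, QK, CY]
Visit LA; enqueue YT → queue [EE, QU, MQ, QK, CY, YT]
Visit EE → queue [QU, MQ, QK, CY, YT]
Visit QU → queue [MQ, QK, CY, YT]
Visit MQ → queue [QK, CY, YT]
Visit QK → queue [CY, YT]
Visit CY → queue [YT]
Visit YT → queue []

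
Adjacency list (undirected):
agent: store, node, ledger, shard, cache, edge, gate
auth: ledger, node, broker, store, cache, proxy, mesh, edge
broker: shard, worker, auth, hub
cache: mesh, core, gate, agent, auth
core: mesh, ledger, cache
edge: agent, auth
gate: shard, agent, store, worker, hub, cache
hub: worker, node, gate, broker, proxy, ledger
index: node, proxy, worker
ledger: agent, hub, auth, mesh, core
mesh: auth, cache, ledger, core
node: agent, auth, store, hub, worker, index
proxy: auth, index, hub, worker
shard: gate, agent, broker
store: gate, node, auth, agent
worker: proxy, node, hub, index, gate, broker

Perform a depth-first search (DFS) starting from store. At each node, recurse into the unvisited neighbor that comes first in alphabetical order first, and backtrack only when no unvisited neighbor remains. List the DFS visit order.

store agent cache auth broker hub gate shard worker index node proxy ledger core mesh edge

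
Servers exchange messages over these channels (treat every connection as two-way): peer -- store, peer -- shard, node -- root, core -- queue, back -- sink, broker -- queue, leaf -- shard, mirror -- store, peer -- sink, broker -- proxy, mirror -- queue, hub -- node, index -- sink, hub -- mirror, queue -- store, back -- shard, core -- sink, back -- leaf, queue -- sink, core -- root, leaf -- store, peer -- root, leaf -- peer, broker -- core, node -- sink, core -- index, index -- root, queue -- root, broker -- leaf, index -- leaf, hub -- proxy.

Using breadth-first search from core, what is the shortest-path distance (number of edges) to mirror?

Level 0: core
Level 1: broker, index, queue, root, sink
Level 2: back, leaf, mirror, node, peer, proxy, store
Level 3: hub, shard
mirror first appears at level 2.

2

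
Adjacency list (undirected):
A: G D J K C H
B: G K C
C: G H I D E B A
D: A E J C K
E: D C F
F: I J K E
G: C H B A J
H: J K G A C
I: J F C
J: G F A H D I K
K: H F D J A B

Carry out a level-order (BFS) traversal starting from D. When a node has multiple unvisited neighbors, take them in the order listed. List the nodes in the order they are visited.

Visit D; enqueue A, E, J, C, K → queue [A, E, J, C, K]
Visit A; enqueue G, H → queue [E, J, C, K, G, H]
Visit E; enqueue F → queue [J, C, K, G, H, F]
Visit J; enqueue I → queue [C, K, G, H, F, I]
Visit C; enqueue B → queue [K, G, H, F, I, B]
Visit K → queue [G, H, F, I, B]
Visit G → queue [H, F, I, B]
Visit H → queue [F, I, B]
Visit F → queue [I, B]
Visit I → queue [B]
Visit B → queue []

D → A → E → J → C → K → G → H → F → I → B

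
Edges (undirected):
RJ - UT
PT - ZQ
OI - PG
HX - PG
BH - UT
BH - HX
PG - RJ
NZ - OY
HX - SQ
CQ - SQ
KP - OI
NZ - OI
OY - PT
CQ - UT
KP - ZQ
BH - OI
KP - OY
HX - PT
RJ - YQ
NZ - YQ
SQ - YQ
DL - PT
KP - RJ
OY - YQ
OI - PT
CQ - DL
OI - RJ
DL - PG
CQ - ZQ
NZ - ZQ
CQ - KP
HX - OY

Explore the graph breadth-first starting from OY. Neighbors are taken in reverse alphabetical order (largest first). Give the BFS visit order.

OY, YQ, PT, NZ, KP, HX, SQ, RJ, ZQ, OI, DL, CQ, PG, BH, UT

Visit OY; enqueue YQ, PT, NZ, KP, HX → queue [YQ, PT, NZ, KP, HX]
Visit YQ; enqueue SQ, RJ → queue [PT, NZ, KP, HX, SQ, RJ]
Visit PT; enqueue ZQ, OI, DL → queue [NZ, KP, HX, SQ, RJ, ZQ, OI, DL]
Visit NZ → queue [KP, HX, SQ, RJ, ZQ, OI, DL]
Visit KP; enqueue CQ → queue [HX, SQ, RJ, ZQ, OI, DL, CQ]
Visit HX; enqueue PG, BH → queue [SQ, RJ, ZQ, OI, DL, CQ, PG, BH]
Visit SQ → queue [RJ, ZQ, OI, DL, CQ, PG, BH]
Visit RJ; enqueue UT → queue [ZQ, OI, DL, CQ, PG, BH, UT]
Visit ZQ → queue [OI, DL, CQ, PG, BH, UT]
Visit OI → queue [DL, CQ, PG, BH, UT]
Visit DL → queue [CQ, PG, BH, UT]
Visit CQ → queue [PG, BH, UT]
Visit PG → queue [BH, UT]
Visit BH → queue [UT]
Visit UT → queue []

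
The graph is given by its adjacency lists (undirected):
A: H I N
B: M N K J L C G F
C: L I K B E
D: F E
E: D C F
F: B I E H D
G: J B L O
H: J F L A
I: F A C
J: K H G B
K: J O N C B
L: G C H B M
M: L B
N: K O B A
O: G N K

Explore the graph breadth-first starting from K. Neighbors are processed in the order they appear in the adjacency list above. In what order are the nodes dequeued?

Visit K; enqueue J, O, N, C, B → queue [J, O, N, C, B]
Visit J; enqueue H, G → queue [O, N, C, B, H, G]
Visit O → queue [N, C, B, H, G]
Visit N; enqueue A → queue [C, B, H, G, A]
Visit C; enqueue L, I, E → queue [B, H, G, A, L, I, E]
Visit B; enqueue M, F → queue [H, G, A, L, I, E, M, F]
Visit H → queue [G, A, L, I, E, M, F]
Visit G → queue [A, L, I, E, M, F]
Visit A → queue [L, I, E, M, F]
Visit L → queue [I, E, M, F]
Visit I → queue [E, M, F]
Visit E; enqueue D → queue [M, F, D]
Visit M → queue [F, D]
Visit F → queue [D]
Visit D → queue []

K -> J -> O -> N -> C -> B -> H -> G -> A -> L -> I -> E -> M -> F -> D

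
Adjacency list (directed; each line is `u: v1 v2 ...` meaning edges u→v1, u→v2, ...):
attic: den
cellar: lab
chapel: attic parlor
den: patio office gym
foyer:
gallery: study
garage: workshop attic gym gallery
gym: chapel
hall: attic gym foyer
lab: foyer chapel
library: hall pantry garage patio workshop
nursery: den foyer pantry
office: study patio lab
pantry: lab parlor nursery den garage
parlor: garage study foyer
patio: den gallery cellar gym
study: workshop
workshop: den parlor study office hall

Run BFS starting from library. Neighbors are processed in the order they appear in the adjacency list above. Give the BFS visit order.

Visit library; enqueue hall, pantry, garage, patio, workshop → queue [hall, pantry, garage, patio, workshop]
Visit hall; enqueue attic, gym, foyer → queue [pantry, garage, patio, workshop, attic, gym, foyer]
Visit pantry; enqueue lab, parlor, nursery, den → queue [garage, patio, workshop, attic, gym, foyer, lab, parlor, nursery, den]
Visit garage; enqueue gallery → queue [patio, workshop, attic, gym, foyer, lab, parlor, nursery, den, gallery]
Visit patio; enqueue cellar → queue [workshop, attic, gym, foyer, lab, parlor, nursery, den, gallery, cellar]
Visit workshop; enqueue study, office → queue [attic, gym, foyer, lab, parlor, nursery, den, gallery, cellar, study, office]
Visit attic → queue [gym, foyer, lab, parlor, nursery, den, gallery, cellar, study, office]
Visit gym; enqueue chapel → queue [foyer, lab, parlor, nursery, den, gallery, cellar, study, office, chapel]
Visit foyer → queue [lab, parlor, nursery, den, gallery, cellar, study, office, chapel]
Visit lab → queue [parlor, nursery, den, gallery, cellar, study, office, chapel]
Visit parlor → queue [nursery, den, gallery, cellar, study, office, chapel]
Visit nursery → queue [den, gallery, cellar, study, office, chapel]
Visit den → queue [gallery, cellar, study, office, chapel]
Visit gallery → queue [cellar, study, office, chapel]
Visit cellar → queue [study, office, chapel]
Visit study → queue [office, chapel]
Visit office → queue [chapel]
Visit chapel → queue []

library -> hall -> pantry -> garage -> patio -> workshop -> attic -> gym -> foyer -> lab -> parlor -> nursery -> den -> gallery -> cellar -> study -> office -> chapel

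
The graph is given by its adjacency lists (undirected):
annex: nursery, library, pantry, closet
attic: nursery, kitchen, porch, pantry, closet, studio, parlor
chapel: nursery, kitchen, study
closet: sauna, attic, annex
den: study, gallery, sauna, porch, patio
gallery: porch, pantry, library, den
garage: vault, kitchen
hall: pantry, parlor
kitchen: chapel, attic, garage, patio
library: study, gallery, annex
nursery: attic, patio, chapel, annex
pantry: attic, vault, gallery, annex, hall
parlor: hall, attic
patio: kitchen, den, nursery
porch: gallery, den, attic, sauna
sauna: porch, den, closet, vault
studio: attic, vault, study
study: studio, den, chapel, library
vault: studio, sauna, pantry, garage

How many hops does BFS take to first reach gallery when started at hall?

Level 0: hall
Level 1: pantry, parlor
Level 2: annex, attic, gallery, vault
Level 3: closet, den, garage, kitchen, library, nursery, porch, sauna, studio
Level 4: chapel, patio, study
gallery first appears at level 2.

2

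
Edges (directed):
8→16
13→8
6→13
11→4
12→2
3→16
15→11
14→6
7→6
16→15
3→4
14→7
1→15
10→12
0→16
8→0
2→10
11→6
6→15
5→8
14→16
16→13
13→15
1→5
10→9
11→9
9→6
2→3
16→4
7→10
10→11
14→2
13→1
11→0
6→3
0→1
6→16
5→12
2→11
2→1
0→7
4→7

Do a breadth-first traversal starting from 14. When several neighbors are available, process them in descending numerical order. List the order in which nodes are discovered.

14 16 7 6 2 15 13 4 10 3 11 1 8 12 9 0 5

Visit 14; enqueue 16, 7, 6, 2 → queue [16, 7, 6, 2]
Visit 16; enqueue 15, 13, 4 → queue [7, 6, 2, 15, 13, 4]
Visit 7; enqueue 10 → queue [6, 2, 15, 13, 4, 10]
Visit 6; enqueue 3 → queue [2, 15, 13, 4, 10, 3]
Visit 2; enqueue 11, 1 → queue [15, 13, 4, 10, 3, 11, 1]
Visit 15 → queue [13, 4, 10, 3, 11, 1]
Visit 13; enqueue 8 → queue [4, 10, 3, 11, 1, 8]
Visit 4 → queue [10, 3, 11, 1, 8]
Visit 10; enqueue 12, 9 → queue [3, 11, 1, 8, 12, 9]
Visit 3 → queue [11, 1, 8, 12, 9]
Visit 11; enqueue 0 → queue [1, 8, 12, 9, 0]
Visit 1; enqueue 5 → queue [8, 12, 9, 0, 5]
Visit 8 → queue [12, 9, 0, 5]
Visit 12 → queue [9, 0, 5]
Visit 9 → queue [0, 5]
Visit 0 → queue [5]
Visit 5 → queue []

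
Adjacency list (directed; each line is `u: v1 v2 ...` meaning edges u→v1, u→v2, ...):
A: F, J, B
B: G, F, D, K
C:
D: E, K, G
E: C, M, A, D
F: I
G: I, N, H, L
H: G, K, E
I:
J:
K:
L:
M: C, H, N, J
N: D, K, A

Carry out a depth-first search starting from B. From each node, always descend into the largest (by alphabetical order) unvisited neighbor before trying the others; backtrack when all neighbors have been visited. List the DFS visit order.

Visit B
B → K
B → G
G → N
N → D
D → E
E → M
M → J
M → H
M → C
E → A
A → F
F → I
G → L

B, K, G, N, D, E, M, J, H, C, A, F, I, L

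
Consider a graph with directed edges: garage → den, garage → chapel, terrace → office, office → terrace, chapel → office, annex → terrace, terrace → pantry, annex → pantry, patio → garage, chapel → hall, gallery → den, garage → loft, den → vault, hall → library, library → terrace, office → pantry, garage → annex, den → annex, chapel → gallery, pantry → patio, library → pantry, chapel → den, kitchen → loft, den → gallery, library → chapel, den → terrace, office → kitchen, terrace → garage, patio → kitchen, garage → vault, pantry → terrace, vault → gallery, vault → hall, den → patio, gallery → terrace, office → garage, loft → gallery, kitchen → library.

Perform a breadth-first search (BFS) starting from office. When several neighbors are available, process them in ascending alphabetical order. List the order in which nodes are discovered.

office, garage, kitchen, pantry, terrace, annex, chapel, den, loft, vault, library, patio, gallery, hall

Visit office; enqueue garage, kitchen, pantry, terrace → queue [garage, kitchen, pantry, terrace]
Visit garage; enqueue annex, chapel, den, loft, vault → queue [kitchen, pantry, terrace, annex, chapel, den, loft, vault]
Visit kitchen; enqueue library → queue [pantry, terrace, annex, chapel, den, loft, vault, library]
Visit pantry; enqueue patio → queue [terrace, annex, chapel, den, loft, vault, library, patio]
Visit terrace → queue [annex, chapel, den, loft, vault, library, patio]
Visit annex → queue [chapel, den, loft, vault, library, patio]
Visit chapel; enqueue gallery, hall → queue [den, loft, vault, library, patio, gallery, hall]
Visit den → queue [loft, vault, library, patio, gallery, hall]
Visit loft → queue [vault, library, patio, gallery, hall]
Visit vault → queue [library, patio, gallery, hall]
Visit library → queue [patio, gallery, hall]
Visit patio → queue [gallery, hall]
Visit gallery → queue [hall]
Visit hall → queue []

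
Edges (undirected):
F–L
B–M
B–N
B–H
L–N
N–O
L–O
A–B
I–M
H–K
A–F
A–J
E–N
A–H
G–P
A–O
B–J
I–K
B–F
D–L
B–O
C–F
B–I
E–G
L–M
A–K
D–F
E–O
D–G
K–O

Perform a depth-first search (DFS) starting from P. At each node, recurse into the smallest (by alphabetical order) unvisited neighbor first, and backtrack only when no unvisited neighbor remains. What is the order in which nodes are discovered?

Visit P
P → G
G → D
D → F
F → A
A → B
B → H
H → K
K → I
I → M
M → L
L → N
N → E
E → O
B → J
F → C

P, G, D, F, A, B, H, K, I, M, L, N, E, O, J, C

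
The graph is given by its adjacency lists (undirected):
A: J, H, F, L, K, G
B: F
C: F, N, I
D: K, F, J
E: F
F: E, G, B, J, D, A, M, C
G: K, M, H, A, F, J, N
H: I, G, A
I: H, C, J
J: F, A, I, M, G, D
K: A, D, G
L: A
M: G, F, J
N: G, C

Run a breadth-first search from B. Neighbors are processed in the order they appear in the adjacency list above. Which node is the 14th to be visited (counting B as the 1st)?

Visit B; enqueue F → queue [F]
Visit F; enqueue E, G, J, D, A, M, C → queue [E, G, J, D, A, M, C]
Visit E → queue [G, J, D, A, M, C]
Visit G; enqueue K, H, N → queue [J, D, A, M, C, K, H, N]
Visit J; enqueue I → queue [D, A, M, C, K, H, N, I]
Visit D → queue [A, M, C, K, H, N, I]
Visit A; enqueue L → queue [M, C, K, H, N, I, L]
Visit M → queue [C, K, H, N, I, L]
Visit C → queue [K, H, N, I, L]
Visit K → queue [H, N, I, L]
Visit H → queue [N, I, L]
Visit N → queue [I, L]
Visit I → queue [L]
Visit L → queue []

Visit order: B, F, E, G, J, D, A, M, C, K, H, N, I, L

L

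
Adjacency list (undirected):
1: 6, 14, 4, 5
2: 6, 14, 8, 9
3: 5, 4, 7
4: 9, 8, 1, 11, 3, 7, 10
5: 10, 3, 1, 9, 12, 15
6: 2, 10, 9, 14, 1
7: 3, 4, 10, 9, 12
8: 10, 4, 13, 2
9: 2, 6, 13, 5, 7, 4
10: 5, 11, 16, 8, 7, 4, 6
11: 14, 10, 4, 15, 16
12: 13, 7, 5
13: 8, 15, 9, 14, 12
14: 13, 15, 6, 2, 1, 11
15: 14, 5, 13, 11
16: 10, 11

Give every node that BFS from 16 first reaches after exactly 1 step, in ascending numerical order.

10, 11

Level 0: 16
Level 1: 10, 11
Level 2: 4, 5, 6, 7, 8, 14, 15
Level 3: 1, 2, 3, 9, 12, 13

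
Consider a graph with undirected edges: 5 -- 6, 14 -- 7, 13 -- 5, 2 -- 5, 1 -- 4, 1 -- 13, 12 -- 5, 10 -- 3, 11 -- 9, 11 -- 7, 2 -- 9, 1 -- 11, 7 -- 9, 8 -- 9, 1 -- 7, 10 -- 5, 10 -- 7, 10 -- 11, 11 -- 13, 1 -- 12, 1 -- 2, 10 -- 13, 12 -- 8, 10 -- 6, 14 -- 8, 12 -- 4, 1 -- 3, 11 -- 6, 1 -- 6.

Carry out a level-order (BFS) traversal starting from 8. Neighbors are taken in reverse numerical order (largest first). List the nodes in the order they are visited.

8, 14, 12, 9, 7, 5, 4, 1, 11, 2, 10, 13, 6, 3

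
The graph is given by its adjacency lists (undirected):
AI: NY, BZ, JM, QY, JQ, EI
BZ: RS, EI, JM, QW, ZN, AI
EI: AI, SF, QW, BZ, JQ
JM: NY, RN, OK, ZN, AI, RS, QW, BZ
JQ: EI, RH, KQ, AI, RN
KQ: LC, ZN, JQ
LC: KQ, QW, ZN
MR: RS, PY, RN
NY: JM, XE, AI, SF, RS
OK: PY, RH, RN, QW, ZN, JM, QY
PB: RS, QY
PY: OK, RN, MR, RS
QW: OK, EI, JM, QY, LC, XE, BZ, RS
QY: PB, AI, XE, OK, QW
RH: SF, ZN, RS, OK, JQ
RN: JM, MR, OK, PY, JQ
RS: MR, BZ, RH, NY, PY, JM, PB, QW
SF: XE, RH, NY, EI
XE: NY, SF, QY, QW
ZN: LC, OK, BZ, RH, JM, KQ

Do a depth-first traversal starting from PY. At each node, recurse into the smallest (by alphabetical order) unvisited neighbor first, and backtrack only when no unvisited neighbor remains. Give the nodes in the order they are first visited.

PY, MR, RN, JM, AI, BZ, EI, JQ, KQ, LC, QW, OK, QY, PB, RS, NY, SF, RH, ZN, XE

Visit PY
PY → MR
MR → RN
RN → JM
JM → AI
AI → BZ
BZ → EI
EI → JQ
JQ → KQ
KQ → LC
LC → QW
QW → OK
OK → QY
QY → PB
PB → RS
RS → NY
NY → SF
SF → RH
RH → ZN
SF → XE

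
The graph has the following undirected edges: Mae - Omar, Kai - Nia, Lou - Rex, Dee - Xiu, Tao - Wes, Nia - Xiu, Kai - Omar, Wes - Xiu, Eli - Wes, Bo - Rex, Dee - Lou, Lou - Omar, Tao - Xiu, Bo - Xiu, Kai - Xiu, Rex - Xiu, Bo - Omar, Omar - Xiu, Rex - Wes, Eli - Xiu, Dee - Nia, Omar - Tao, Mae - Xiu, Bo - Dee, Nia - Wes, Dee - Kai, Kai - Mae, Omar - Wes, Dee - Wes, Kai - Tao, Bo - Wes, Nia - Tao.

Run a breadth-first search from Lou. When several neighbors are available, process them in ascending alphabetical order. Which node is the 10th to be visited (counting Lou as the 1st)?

Mae

Visit Lou; enqueue Dee, Omar, Rex → queue [Dee, Omar, Rex]
Visit Dee; enqueue Bo, Kai, Nia, Wes, Xiu → queue [Omar, Rex, Bo, Kai, Nia, Wes, Xiu]
Visit Omar; enqueue Mae, Tao → queue [Rex, Bo, Kai, Nia, Wes, Xiu, Mae, Tao]
Visit Rex → queue [Bo, Kai, Nia, Wes, Xiu, Mae, Tao]
Visit Bo → queue [Kai, Nia, Wes, Xiu, Mae, Tao]
Visit Kai → queue [Nia, Wes, Xiu, Mae, Tao]
Visit Nia → queue [Wes, Xiu, Mae, Tao]
Visit Wes; enqueue Eli → queue [Xiu, Mae, Tao, Eli]
Visit Xiu → queue [Mae, Tao, Eli]
Visit Mae → queue [Tao, Eli]
Visit Tao → queue [Eli]
Visit Eli → queue []

Visit order: Lou, Dee, Omar, Rex, Bo, Kai, Nia, Wes, Xiu, Mae, Tao, Eli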